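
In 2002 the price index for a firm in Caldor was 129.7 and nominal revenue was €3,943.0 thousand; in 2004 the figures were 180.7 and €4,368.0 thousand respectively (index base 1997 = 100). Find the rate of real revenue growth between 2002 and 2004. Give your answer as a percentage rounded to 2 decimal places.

-20.49%

Deflate each year: 2002 → 3943.0/1.297 = 3040.09; 2004 → 4368.0/1.807 = 2417.27.
So real revenue changed by 2417.27/3040.09 − 1 = -0.2049, i.e. -20.49%.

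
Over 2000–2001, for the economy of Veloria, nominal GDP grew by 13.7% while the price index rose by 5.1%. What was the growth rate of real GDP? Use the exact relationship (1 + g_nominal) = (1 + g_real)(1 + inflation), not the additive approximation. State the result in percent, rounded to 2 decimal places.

(1 + g_nom) = (1 + g_real)(1 + π), so g_real = 1.1370 / 1.0510 − 1 = 0.08183.

8.18%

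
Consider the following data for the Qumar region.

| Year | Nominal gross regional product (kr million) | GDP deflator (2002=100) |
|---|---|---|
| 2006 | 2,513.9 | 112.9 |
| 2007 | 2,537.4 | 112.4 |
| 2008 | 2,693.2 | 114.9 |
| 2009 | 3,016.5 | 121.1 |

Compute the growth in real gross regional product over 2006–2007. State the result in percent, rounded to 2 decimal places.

Real gross regional product 2006 = 2513.9/1.129 = 2226.66.
Real gross regional product 2007 = 2537.4/1.124 = 2257.47.
Change = 2257.47/2226.66 − 1 = 0.0138.

1.38%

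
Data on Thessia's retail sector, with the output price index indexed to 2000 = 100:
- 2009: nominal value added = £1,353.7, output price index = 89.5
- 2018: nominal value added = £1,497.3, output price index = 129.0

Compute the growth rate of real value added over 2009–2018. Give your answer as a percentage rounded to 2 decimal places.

-23.26%

Real value added 2009 = 1353.7 / 0.895 = 1512.51.
Real value added 2018 = 1497.3 / 1.290 = 1160.70.
Real growth = 1160.70 / 1512.51 − 1 = -0.2326.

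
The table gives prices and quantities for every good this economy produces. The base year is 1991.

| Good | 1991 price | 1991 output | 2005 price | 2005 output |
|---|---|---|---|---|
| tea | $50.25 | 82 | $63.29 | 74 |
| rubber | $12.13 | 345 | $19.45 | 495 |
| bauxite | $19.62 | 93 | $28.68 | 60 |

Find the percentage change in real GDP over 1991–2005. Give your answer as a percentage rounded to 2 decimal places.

Real GDP 1991 = Nominal GDP 1991 = 50.25·82 + 12.13·345 + 19.62·93 = 10130.01.
Real GDP 2005 (at 1991 prices) = 50.25·74 + 12.13·495 + 19.62·60 = 10900.05.
Real growth = 10900.05/10130.01 − 1 = 0.0760.

7.60%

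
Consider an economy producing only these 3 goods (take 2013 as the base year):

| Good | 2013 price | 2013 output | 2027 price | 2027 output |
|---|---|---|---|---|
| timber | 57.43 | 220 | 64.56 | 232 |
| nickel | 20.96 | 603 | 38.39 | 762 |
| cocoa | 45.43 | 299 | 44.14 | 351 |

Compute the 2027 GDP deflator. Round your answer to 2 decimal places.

132.01

Nominal GDP 2027 = 64.56·232 + 38.39·762 + 44.14·351 = 59724.24.
Real GDP 2027 (at 2013 prices) = 57.43·232 + 20.96·762 + 45.43·351 = 45241.21.
Deflator = Nominal/Real × 100 = 59724.24/45241.21 × 100 = 132.013.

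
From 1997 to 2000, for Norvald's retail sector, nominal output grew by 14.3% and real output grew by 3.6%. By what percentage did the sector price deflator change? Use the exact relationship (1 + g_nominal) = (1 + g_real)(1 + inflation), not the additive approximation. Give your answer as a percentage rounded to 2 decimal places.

10.33%

(1 + g_nom) = (1 + g_real)(1 + π), so π = 1.1430 / 1.0360 − 1 = 0.10328.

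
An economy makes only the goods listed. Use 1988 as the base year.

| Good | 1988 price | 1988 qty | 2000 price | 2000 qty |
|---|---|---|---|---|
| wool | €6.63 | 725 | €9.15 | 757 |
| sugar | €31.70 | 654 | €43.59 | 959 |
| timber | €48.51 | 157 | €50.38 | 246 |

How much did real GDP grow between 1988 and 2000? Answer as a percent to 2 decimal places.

42.82%

Real GDP 1988 = Nominal GDP 1988 = 6.63·725 + 31.70·654 + 48.51·157 = 33154.62.
Real GDP 2000 (at 1988 prices) = 6.63·757 + 31.70·959 + 48.51·246 = 47352.67.
Real growth = 47352.67/33154.62 − 1 = 0.4282.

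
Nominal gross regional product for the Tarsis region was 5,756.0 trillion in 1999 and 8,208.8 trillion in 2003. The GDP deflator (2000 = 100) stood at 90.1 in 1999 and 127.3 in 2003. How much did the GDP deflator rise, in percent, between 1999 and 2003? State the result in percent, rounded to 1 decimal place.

Price-level change = 127.3 / 90.1 − 1 = 0.4129.

41.3%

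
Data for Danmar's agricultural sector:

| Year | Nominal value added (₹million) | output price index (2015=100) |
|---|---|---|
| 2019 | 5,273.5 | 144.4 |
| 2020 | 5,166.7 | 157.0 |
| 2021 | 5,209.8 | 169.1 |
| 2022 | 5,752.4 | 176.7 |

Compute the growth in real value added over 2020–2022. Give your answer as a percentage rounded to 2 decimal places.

-1.08%

Real value added 2020 = 5166.7/1.570 = 3290.89.
Real value added 2022 = 5752.4/1.767 = 3255.46.
Change = 3255.46/3290.89 − 1 = -0.0108.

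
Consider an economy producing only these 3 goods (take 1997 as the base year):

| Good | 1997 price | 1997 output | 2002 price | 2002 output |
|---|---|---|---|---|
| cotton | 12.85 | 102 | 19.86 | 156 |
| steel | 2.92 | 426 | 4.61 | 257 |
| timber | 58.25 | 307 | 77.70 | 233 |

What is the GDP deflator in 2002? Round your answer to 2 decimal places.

Nominal GDP 2002 = 19.86·156 + 4.61·257 + 77.70·233 = 22387.03.
Real GDP 2002 (at 1997 prices) = 12.85·156 + 2.92·257 + 58.25·233 = 16327.29.
Deflator = Nominal/Real × 100 = 22387.03/16327.29 × 100 = 137.114.

137.11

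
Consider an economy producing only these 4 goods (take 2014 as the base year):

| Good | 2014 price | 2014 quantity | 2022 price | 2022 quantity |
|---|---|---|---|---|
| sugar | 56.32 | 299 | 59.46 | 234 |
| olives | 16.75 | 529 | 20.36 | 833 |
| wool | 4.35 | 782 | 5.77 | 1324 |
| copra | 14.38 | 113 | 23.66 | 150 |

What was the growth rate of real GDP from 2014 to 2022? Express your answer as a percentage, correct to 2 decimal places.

14.06%

Real GDP 2014 = Nominal GDP 2014 = 56.32·299 + 16.75·529 + 4.35·782 + 14.38·113 = 30727.07.
Real GDP 2022 (at 2014 prices) = 56.32·234 + 16.75·833 + 4.35·1324 + 14.38·150 = 35048.03.
Real growth = 35048.03/30727.07 − 1 = 0.1406.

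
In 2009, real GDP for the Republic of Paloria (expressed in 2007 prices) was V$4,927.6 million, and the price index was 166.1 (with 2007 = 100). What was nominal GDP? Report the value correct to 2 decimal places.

V$8,184.74 million

Nominal GDP = Real × (price index/100) = 4927.6 × 1.661 = 8184.74.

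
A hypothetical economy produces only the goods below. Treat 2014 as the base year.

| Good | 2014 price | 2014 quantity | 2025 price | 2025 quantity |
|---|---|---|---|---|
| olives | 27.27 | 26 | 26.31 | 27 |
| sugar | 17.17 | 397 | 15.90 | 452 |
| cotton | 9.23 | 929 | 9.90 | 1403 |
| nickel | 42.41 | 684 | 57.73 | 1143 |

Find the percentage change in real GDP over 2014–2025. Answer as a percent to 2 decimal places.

55.01%

Real GDP 2014 = Nominal GDP 2014 = 27.27·26 + 17.17·397 + 9.23·929 + 42.41·684 = 45108.62.
Real GDP 2025 (at 2014 prices) = 27.27·27 + 17.17·452 + 9.23·1403 + 42.41·1143 = 69921.45.
Real growth = 69921.45/45108.62 − 1 = 0.5501.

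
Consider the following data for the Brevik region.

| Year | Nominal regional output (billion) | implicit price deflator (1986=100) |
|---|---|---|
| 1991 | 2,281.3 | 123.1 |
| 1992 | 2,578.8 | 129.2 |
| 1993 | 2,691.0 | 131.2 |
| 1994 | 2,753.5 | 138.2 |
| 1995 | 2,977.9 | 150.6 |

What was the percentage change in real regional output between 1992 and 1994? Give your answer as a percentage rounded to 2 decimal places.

-0.18%

Real regional output 1992 = 2578.8/1.292 = 1995.98.
Real regional output 1994 = 2753.5/1.382 = 1992.40.
Change = 1992.40/1995.98 − 1 = -0.0018.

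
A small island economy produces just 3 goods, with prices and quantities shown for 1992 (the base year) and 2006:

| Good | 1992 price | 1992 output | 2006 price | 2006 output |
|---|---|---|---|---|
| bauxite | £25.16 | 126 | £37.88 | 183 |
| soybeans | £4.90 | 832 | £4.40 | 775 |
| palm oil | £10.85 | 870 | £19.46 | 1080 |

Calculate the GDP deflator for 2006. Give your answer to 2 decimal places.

155.86

Nominal GDP 2006 = 37.88·183 + 4.40·775 + 19.46·1080 = 31358.84.
Real GDP 2006 (at 1992 prices) = 25.16·183 + 4.90·775 + 10.85·1080 = 20119.78.
Deflator = Nominal/Real × 100 = 31358.84/20119.78 × 100 = 155.861.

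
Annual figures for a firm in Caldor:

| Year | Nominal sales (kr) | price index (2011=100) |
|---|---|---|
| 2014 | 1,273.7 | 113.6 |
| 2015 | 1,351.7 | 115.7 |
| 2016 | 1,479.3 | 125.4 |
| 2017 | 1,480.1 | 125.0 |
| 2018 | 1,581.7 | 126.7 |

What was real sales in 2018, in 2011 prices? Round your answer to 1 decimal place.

Real sales 2018 = 1581.7 / 1.267 = 1248.38.

kr 1,248.4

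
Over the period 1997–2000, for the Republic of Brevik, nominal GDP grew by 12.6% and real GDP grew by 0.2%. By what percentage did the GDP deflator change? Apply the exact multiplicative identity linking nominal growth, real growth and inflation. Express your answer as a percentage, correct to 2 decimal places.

(1 + g_nom) = (1 + g_real)(1 + π), so π = 1.1260 / 1.0020 − 1 = 0.12375.

12.38%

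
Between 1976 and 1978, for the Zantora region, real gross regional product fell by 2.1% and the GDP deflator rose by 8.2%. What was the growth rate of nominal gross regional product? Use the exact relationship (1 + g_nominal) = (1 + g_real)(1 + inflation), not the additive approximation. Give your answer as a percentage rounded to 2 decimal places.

5.93%

(1 + g_nom) = (1 + g_real)(1 + π) = 0.9790 × 1.0820 = 1.05928.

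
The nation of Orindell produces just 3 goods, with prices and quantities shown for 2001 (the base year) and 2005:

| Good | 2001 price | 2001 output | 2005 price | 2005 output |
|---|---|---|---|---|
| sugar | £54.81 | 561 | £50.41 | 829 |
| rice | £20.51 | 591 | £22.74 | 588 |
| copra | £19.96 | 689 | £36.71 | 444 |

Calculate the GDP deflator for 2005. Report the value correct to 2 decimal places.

107.69

Nominal GDP 2005 = 50.41·829 + 22.74·588 + 36.71·444 = 71460.25.
Real GDP 2005 (at 2001 prices) = 54.81·829 + 20.51·588 + 19.96·444 = 66359.61.
Deflator = Nominal/Real × 100 = 71460.25/66359.61 × 100 = 107.686.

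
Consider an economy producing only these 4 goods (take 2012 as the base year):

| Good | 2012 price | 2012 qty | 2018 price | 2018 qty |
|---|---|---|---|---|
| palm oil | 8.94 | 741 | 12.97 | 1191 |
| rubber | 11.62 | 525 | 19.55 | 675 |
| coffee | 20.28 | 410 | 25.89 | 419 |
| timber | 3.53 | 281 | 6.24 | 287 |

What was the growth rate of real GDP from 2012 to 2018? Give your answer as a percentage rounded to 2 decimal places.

27.10%

Real GDP 2012 = Nominal GDP 2012 = 8.94·741 + 11.62·525 + 20.28·410 + 3.53·281 = 22031.77.
Real GDP 2018 (at 2012 prices) = 8.94·1191 + 11.62·675 + 20.28·419 + 3.53·287 = 28001.47.
Real growth = 28001.47/22031.77 − 1 = 0.2710.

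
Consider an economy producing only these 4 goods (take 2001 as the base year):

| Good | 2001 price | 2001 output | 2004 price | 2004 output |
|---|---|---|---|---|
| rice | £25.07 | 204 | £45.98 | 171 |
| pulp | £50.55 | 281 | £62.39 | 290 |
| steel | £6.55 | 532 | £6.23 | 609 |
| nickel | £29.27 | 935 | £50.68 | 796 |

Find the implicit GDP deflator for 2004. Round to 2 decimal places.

151.60

Nominal GDP 2004 = 45.98·171 + 62.39·290 + 6.23·609 + 50.68·796 = 70091.03.
Real GDP 2004 (at 2001 prices) = 25.07·171 + 50.55·290 + 6.55·609 + 29.27·796 = 46234.34.
Deflator = Nominal/Real × 100 = 70091.03/46234.34 × 100 = 151.600.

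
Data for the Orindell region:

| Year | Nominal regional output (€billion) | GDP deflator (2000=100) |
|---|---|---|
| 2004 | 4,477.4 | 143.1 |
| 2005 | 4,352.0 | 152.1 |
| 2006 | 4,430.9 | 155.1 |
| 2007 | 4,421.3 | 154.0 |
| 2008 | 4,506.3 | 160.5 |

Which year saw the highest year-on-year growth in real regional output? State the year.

2007

2005: real = 4352.0/1.521 = 2861.28; growth vs 2004 (3128.86) = -8.55%.
2006: real = 4430.9/1.551 = 2856.80; growth vs 2005 (2861.28) = -0.16%.
2007: real = 4421.3/1.540 = 2870.97; growth vs 2006 (2856.80) = 0.50%.
2008: real = 4506.3/1.605 = 2807.66; growth vs 2007 (2870.97) = -2.21%.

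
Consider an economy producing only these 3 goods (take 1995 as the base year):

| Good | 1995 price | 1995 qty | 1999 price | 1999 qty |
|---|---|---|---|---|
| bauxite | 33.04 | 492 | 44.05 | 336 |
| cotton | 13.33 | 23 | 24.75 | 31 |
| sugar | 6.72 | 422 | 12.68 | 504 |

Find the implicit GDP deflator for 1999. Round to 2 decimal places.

147.36

Nominal GDP 1999 = 44.05·336 + 24.75·31 + 12.68·504 = 21958.77.
Real GDP 1999 (at 1995 prices) = 33.04·336 + 13.33·31 + 6.72·504 = 14901.55.
Deflator = Nominal/Real × 100 = 21958.77/14901.55 × 100 = 147.359.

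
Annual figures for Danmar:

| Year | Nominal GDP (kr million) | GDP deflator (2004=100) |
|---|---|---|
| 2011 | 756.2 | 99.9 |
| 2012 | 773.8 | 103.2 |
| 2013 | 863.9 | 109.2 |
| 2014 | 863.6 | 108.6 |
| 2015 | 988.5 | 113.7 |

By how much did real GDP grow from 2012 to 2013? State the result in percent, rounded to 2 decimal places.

Real GDP 2012 = 773.8/1.032 = 749.81.
Real GDP 2013 = 863.9/1.092 = 791.12.
Change = 791.12/749.81 − 1 = 0.0551.

5.51%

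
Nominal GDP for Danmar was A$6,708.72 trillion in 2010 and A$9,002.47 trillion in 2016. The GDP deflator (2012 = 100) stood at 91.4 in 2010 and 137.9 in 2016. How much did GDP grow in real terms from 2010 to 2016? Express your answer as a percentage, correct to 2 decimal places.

Deflate each year: 2010 → 6708.72/0.914 = 7339.96; 2016 → 9002.47/1.379 = 6528.26.
So real GDP changed by 6528.26/7339.96 − 1 = -0.1106, i.e. -11.06%.

-11.06%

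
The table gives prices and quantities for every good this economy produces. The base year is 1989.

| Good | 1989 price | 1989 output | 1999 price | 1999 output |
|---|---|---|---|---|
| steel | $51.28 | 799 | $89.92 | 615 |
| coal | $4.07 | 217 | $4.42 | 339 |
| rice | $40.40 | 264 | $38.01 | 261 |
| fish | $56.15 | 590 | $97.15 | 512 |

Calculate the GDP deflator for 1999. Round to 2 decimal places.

161.28

Nominal GDP 1999 = 89.92·615 + 4.42·339 + 38.01·261 + 97.15·512 = 116460.59.
Real GDP 1999 (at 1989 prices) = 51.28·615 + 4.07·339 + 40.40·261 + 56.15·512 = 72210.13.
Deflator = Nominal/Real × 100 = 116460.59/72210.13 × 100 = 161.280.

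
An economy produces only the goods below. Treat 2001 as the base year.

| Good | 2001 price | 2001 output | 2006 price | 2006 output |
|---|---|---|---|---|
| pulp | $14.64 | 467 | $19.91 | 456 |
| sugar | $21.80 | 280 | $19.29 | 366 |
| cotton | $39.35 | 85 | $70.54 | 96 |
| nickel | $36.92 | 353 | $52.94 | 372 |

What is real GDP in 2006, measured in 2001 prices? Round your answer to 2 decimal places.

Real GDP 2006 = Σ (p_2001 × q_2006) = 14.64·456 + 21.80·366 + 39.35·96 + 36.92·372 = 32166.48.

$32166.48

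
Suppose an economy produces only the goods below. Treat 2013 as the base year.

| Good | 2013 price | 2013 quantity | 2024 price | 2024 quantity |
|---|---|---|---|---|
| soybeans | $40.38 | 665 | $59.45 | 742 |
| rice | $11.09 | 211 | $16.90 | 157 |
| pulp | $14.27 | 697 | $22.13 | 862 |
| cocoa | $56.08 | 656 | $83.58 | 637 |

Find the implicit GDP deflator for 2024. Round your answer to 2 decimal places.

Nominal GDP 2024 = 59.45·742 + 16.90·157 + 22.13·862 + 83.58·637 = 119081.72.
Real GDP 2024 (at 2013 prices) = 40.38·742 + 11.09·157 + 14.27·862 + 56.08·637 = 79726.79.
Deflator = Nominal/Real × 100 = 119081.72/79726.79 × 100 = 149.362.

149.36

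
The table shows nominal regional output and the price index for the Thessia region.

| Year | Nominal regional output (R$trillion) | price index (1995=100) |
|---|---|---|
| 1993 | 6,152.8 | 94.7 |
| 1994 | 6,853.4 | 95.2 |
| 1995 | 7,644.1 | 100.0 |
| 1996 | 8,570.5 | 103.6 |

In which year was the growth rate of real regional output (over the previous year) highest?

1994

1994: real = 6853.4/0.952 = 7198.95; growth vs 1993 (6497.15) = 10.80%.
1995: real = 7644.1/1.000 = 7644.10; growth vs 1994 (7198.95) = 6.18%.
1996: real = 8570.5/1.036 = 8272.68; growth vs 1995 (7644.10) = 8.22%.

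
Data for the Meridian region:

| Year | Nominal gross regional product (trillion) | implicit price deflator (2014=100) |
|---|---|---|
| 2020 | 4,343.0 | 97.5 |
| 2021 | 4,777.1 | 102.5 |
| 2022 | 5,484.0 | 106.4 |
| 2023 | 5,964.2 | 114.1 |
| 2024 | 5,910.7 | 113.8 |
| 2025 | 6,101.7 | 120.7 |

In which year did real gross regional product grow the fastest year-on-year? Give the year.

2021: real = 4777.1/1.025 = 4660.59; growth vs 2020 (4454.36) = 4.63%.
2022: real = 5484.0/1.064 = 5154.14; growth vs 2021 (4660.59) = 10.59%.
2023: real = 5964.2/1.141 = 5227.17; growth vs 2022 (5154.14) = 1.42%.
2024: real = 5910.7/1.138 = 5193.94; growth vs 2023 (5227.17) = -0.64%.
2025: real = 6101.7/1.207 = 5055.26; growth vs 2024 (5193.94) = -2.67%.

2022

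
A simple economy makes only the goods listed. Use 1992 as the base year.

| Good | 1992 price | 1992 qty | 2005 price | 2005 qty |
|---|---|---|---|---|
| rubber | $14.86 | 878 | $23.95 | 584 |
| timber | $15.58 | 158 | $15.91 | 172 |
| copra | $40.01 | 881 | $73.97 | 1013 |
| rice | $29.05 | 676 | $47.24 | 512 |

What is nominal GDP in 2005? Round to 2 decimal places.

$115841.81

Nominal GDP 2005 = Σ (p_2005 × q_2005) = 23.95·584 + 15.91·172 + 73.97·1013 + 47.24·512 = 115841.81.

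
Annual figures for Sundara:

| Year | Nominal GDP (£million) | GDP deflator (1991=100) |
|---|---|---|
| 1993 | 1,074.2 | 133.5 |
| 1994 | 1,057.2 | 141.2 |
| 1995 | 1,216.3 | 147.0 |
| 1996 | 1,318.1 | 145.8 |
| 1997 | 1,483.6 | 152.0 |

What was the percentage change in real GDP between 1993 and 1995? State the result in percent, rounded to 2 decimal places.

2.83%

Real GDP 1993 = 1074.2/1.335 = 804.64.
Real GDP 1995 = 1216.3/1.470 = 827.41.
Change = 827.41/804.64 − 1 = 0.0283.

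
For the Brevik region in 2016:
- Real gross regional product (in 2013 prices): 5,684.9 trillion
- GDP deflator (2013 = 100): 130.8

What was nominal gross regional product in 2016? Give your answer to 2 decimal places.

7,435.85 trillion

Nominal gross regional product = Real × (GDP deflator/100) = 5684.9 × 1.308 = 7435.85.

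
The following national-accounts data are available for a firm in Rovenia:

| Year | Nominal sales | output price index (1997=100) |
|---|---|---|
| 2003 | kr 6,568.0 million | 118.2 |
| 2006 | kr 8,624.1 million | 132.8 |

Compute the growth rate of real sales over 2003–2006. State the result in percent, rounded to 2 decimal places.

Real sales 2003 = 6568.0 / 1.182 = 5556.68.
Real sales 2006 = 8624.1 / 1.328 = 6494.05.
Real growth = 6494.05 / 5556.68 − 1 = 0.1687.

16.87%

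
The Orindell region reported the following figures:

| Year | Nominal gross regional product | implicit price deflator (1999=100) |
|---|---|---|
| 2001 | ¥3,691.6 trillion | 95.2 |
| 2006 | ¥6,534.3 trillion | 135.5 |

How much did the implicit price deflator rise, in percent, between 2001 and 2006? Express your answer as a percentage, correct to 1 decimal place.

Price-level change = 135.5 / 95.2 − 1 = 0.4233.

42.3%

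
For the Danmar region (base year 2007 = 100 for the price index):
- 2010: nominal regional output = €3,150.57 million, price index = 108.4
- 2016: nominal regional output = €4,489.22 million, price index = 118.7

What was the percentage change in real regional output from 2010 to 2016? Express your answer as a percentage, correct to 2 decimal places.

30.12%

Deflate each year: 2010 → 3150.57/1.084 = 2906.43; 2016 → 4489.22/1.187 = 3781.99.
So real regional output changed by 3781.99/2906.43 − 1 = 0.3012, i.e. 30.12%.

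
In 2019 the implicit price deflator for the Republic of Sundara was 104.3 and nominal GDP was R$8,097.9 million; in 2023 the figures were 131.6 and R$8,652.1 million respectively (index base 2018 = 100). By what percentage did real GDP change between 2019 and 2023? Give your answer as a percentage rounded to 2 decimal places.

Deflate each year: 2019 → 8097.9/1.043 = 7764.05; 2023 → 8652.1/1.316 = 6574.54.
So real GDP changed by 6574.54/7764.05 − 1 = -0.1532, i.e. -15.32%.

-15.32%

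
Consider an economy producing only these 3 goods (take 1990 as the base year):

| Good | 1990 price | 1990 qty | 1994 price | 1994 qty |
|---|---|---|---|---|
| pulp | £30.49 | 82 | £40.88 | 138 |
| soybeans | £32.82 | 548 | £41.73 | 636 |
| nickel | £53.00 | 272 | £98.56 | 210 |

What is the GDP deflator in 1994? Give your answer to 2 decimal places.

146.03

Nominal GDP 1994 = 40.88·138 + 41.73·636 + 98.56·210 = 52879.32.
Real GDP 1994 (at 1990 prices) = 30.49·138 + 32.82·636 + 53.00·210 = 36211.14.
Deflator = Nominal/Real × 100 = 52879.32/36211.14 × 100 = 146.031.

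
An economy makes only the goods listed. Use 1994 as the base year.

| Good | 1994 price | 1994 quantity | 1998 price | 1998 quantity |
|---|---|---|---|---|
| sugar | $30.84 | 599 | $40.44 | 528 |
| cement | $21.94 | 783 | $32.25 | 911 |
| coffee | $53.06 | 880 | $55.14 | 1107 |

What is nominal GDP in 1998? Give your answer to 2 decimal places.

$111772.05

Nominal GDP 1998 = Σ (p_1998 × q_1998) = 40.44·528 + 32.25·911 + 55.14·1107 = 111772.05.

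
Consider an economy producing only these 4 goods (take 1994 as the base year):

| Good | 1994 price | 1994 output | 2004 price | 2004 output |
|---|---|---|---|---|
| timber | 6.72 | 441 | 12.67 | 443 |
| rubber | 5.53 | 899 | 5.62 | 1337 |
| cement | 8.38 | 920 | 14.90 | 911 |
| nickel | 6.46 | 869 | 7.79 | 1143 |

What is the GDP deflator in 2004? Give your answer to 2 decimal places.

140.24

Nominal GDP 2004 = 12.67·443 + 5.62·1337 + 14.90·911 + 7.79·1143 = 35604.62.
Real GDP 2004 (at 1994 prices) = 6.72·443 + 5.53·1337 + 8.38·911 + 6.46·1143 = 25388.53.
Deflator = Nominal/Real × 100 = 35604.62/25388.53 × 100 = 140.239.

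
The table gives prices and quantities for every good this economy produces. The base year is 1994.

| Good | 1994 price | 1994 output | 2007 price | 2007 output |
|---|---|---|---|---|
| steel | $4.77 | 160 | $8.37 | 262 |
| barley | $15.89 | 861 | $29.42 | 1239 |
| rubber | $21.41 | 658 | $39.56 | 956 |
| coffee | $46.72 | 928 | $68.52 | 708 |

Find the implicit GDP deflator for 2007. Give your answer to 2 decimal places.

Nominal GDP 2007 = 8.37·262 + 29.42·1239 + 39.56·956 + 68.52·708 = 124975.84.
Real GDP 2007 (at 1994 prices) = 4.77·262 + 15.89·1239 + 21.41·956 + 46.72·708 = 74483.17.
Deflator = Nominal/Real × 100 = 124975.84/74483.17 × 100 = 167.791.

167.79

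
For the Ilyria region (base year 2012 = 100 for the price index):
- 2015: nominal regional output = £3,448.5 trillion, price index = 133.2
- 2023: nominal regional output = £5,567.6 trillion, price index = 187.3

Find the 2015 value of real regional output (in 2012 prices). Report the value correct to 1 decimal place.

Real regional output = Nominal / (price index/100) = 3448.5 / 1.332 = 2588.96.

£2,589.0 trillion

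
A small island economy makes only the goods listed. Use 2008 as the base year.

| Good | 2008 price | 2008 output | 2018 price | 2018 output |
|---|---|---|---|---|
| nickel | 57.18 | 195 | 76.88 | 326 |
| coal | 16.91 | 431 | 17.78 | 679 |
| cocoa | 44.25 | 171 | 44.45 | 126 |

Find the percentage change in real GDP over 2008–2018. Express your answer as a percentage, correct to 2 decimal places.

Real GDP 2008 = Nominal GDP 2008 = 57.18·195 + 16.91·431 + 44.25·171 = 26005.06.
Real GDP 2018 (at 2008 prices) = 57.18·326 + 16.91·679 + 44.25·126 = 35698.07.
Real growth = 35698.07/26005.06 − 1 = 0.3727.

37.27%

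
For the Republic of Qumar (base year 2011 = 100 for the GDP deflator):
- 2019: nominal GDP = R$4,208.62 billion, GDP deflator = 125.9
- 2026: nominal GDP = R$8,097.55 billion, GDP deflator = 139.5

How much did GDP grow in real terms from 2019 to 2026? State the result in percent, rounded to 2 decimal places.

Real GDP 2019 = 4208.62 / 1.259 = 3342.83.
Real GDP 2026 = 8097.55 / 1.395 = 5804.70.
Real growth = 5804.70 / 3342.83 − 1 = 0.7365.

73.65%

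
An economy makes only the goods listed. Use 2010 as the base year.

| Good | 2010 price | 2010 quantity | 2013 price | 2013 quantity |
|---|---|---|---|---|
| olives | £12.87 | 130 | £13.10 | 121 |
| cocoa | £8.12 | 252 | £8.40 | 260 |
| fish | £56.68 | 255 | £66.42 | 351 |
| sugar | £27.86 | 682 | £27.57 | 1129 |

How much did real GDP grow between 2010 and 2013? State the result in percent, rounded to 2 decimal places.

48.00%

Real GDP 2010 = Nominal GDP 2010 = 12.87·130 + 8.12·252 + 56.68·255 + 27.86·682 = 37173.26.
Real GDP 2013 (at 2010 prices) = 12.87·121 + 8.12·260 + 56.68·351 + 27.86·1129 = 55017.09.
Real growth = 55017.09/37173.26 − 1 = 0.4800.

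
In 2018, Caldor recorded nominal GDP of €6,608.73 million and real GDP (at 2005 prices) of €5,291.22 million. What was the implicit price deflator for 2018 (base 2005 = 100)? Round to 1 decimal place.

124.9

implicit price deflator = (Nominal / Real) × 100 = 6608.73 / 5291.22 × 100 = 124.90.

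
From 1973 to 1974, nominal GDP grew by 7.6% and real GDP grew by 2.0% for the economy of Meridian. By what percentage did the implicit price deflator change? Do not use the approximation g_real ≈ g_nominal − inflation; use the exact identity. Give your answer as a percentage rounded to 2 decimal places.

5.49%

(1 + g_nom) = (1 + g_real)(1 + π), so π = 1.0760 / 1.0200 − 1 = 0.05490.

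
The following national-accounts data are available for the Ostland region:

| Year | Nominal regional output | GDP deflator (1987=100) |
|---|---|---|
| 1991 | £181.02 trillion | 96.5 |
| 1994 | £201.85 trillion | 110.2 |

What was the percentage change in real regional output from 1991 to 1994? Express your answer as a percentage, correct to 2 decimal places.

-2.36%

Deflate each year: 1991 → 181.02/0.965 = 187.59; 1994 → 201.85/1.102 = 183.17.
So real regional output changed by 183.17/187.59 − 1 = -0.0236, i.e. -2.36%.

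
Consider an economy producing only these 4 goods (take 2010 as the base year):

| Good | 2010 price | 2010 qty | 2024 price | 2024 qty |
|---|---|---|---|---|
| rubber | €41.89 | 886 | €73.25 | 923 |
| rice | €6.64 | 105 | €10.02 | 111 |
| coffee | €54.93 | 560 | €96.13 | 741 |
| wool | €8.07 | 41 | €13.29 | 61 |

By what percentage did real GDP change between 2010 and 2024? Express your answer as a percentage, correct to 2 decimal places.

16.97%

Real GDP 2010 = Nominal GDP 2010 = 41.89·886 + 6.64·105 + 54.93·560 + 8.07·41 = 68903.41.
Real GDP 2024 (at 2010 prices) = 41.89·923 + 6.64·111 + 54.93·741 + 8.07·61 = 80596.91.
Real growth = 80596.91/68903.41 − 1 = 0.1697.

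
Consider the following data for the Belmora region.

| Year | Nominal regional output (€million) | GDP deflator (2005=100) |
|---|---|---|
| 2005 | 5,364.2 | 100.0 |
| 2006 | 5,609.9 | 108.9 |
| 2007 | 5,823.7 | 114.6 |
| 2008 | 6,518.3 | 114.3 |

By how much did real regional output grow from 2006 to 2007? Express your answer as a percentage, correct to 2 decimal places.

Real regional output 2006 = 5609.9/1.089 = 5151.42.
Real regional output 2007 = 5823.7/1.146 = 5081.76.
Change = 5081.76/5151.42 − 1 = -0.0135.

-1.35%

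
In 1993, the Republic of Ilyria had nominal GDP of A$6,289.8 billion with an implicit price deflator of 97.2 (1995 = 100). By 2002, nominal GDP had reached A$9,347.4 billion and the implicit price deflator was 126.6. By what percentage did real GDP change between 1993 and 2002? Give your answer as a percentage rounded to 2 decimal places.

14.10%

Deflate each year: 1993 → 6289.8/0.972 = 6470.99; 2002 → 9347.4/1.266 = 7383.41.
So real GDP changed by 7383.41/6470.99 − 1 = 0.1410, i.e. 14.10%.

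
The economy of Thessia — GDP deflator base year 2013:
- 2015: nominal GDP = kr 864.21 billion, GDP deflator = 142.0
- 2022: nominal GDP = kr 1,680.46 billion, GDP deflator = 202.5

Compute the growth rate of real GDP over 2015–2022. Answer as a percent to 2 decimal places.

36.36%

Real GDP 2015 = 864.21 / 1.420 = 608.60.
Real GDP 2022 = 1680.46 / 2.025 = 829.86.
Real growth = 829.86 / 608.60 − 1 = 0.3636.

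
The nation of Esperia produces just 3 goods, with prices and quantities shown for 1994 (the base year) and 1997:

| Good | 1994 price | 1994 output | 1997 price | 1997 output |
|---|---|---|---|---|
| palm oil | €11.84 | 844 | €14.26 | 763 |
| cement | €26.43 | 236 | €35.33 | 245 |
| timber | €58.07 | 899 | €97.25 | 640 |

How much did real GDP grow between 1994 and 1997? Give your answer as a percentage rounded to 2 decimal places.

-23.03%

Real GDP 1994 = Nominal GDP 1994 = 11.84·844 + 26.43·236 + 58.07·899 = 68435.37.
Real GDP 1997 (at 1994 prices) = 11.84·763 + 26.43·245 + 58.07·640 = 52674.07.
Real growth = 52674.07/68435.37 − 1 = -0.2303.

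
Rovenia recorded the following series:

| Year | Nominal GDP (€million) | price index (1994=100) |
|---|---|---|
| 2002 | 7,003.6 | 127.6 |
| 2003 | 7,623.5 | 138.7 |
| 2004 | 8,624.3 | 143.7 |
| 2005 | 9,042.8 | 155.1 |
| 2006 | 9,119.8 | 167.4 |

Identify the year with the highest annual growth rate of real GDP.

2003: real = 7623.5/1.387 = 5496.40; growth vs 2002 (5488.71) = 0.14%.
2004: real = 8624.3/1.437 = 6001.60; growth vs 2003 (5496.40) = 9.19%.
2005: real = 9042.8/1.551 = 5830.30; growth vs 2004 (6001.60) = -2.85%.
2006: real = 9119.8/1.674 = 5447.91; growth vs 2005 (5830.30) = -6.56%.

2004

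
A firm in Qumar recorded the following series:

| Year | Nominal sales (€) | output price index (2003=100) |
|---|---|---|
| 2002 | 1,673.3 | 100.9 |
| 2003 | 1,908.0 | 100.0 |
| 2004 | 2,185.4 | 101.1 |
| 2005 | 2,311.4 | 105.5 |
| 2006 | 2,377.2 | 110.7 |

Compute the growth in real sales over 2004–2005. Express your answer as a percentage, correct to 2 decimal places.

Real sales 2004 = 2185.4/1.011 = 2161.62.
Real sales 2005 = 2311.4/1.055 = 2190.90.
Change = 2190.90/2161.62 − 1 = 0.0135.

1.35%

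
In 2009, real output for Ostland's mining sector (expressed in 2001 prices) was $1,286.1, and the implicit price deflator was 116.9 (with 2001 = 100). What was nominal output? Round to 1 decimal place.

$1,503.5

Nominal output = Real × (implicit price deflator/100) = 1286.1 × 1.169 = 1503.45.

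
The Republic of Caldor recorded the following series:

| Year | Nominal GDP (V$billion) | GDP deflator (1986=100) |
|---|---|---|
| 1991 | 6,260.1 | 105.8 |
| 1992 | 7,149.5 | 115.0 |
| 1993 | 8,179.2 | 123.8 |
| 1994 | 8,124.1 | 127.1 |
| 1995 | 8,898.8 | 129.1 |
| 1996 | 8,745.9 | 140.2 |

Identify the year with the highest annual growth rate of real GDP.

1995

1992: real = 7149.5/1.150 = 6216.96; growth vs 1991 (5916.92) = 5.07%.
1993: real = 8179.2/1.238 = 6606.79; growth vs 1992 (6216.96) = 6.27%.
1994: real = 8124.1/1.271 = 6391.90; growth vs 1993 (6606.79) = -3.25%.
1995: real = 8898.8/1.291 = 6892.95; growth vs 1994 (6391.90) = 7.84%.
1996: real = 8745.9/1.402 = 6238.16; growth vs 1995 (6892.95) = -9.50%.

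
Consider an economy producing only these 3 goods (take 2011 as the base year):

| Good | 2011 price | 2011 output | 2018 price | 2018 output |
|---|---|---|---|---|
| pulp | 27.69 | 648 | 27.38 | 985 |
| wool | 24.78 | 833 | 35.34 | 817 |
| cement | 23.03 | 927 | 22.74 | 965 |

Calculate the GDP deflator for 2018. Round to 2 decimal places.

Nominal GDP 2018 = 27.38·985 + 35.34·817 + 22.74·965 = 77786.18.
Real GDP 2018 (at 2011 prices) = 27.69·985 + 24.78·817 + 23.03·965 = 69743.86.
Deflator = Nominal/Real × 100 = 77786.18/69743.86 × 100 = 111.531.

111.53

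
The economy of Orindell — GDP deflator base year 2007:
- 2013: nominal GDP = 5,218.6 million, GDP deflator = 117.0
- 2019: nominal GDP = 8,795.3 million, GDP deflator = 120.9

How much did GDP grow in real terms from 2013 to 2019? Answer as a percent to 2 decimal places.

63.10%

Deflate each year: 2013 → 5218.6/1.170 = 4460.34; 2019 → 8795.3/1.209 = 7274.86.
So real GDP changed by 7274.86/4460.34 − 1 = 0.6310, i.e. 63.10%.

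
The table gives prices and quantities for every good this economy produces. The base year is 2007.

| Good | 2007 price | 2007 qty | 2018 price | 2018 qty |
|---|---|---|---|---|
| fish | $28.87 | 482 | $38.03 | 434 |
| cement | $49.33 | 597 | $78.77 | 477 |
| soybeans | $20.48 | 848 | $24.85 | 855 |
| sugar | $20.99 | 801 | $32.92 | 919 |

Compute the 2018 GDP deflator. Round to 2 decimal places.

144.91

Nominal GDP 2018 = 38.03·434 + 78.77·477 + 24.85·855 + 32.92·919 = 105578.54.
Real GDP 2018 (at 2007 prices) = 28.87·434 + 49.33·477 + 20.48·855 + 20.99·919 = 72860.20.
Deflator = Nominal/Real × 100 = 105578.54/72860.20 × 100 = 144.906.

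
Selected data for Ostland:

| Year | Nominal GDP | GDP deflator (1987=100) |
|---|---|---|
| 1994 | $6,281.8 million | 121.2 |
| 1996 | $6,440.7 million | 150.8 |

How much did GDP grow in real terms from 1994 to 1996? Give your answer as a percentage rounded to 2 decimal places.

-17.60%

Deflate each year: 1994 → 6281.8/1.212 = 5183.00; 1996 → 6440.7/1.508 = 4271.02.
So real GDP changed by 4271.02/5183.00 − 1 = -0.1760, i.e. -17.60%.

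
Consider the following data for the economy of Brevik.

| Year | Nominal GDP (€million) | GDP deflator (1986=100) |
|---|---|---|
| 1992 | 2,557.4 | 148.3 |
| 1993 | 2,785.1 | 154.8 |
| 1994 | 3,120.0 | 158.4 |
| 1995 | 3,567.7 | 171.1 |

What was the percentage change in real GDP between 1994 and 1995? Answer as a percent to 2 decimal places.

5.86%

Real GDP 1994 = 3120.0/1.584 = 1969.70.
Real GDP 1995 = 3567.7/1.711 = 2085.15.
Change = 2085.15/1969.70 − 1 = 0.0586.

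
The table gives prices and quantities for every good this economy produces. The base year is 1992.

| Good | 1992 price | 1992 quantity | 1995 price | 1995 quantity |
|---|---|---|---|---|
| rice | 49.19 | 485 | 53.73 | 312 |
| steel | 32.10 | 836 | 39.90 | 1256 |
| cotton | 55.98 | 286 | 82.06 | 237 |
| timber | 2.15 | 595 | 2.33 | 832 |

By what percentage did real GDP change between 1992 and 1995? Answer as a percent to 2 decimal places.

Real GDP 1992 = Nominal GDP 1992 = 49.19·485 + 32.10·836 + 55.98·286 + 2.15·595 = 67982.28.
Real GDP 1995 (at 1992 prices) = 49.19·312 + 32.10·1256 + 55.98·237 + 2.15·832 = 70720.94.
Real growth = 70720.94/67982.28 − 1 = 0.0403.

4.03%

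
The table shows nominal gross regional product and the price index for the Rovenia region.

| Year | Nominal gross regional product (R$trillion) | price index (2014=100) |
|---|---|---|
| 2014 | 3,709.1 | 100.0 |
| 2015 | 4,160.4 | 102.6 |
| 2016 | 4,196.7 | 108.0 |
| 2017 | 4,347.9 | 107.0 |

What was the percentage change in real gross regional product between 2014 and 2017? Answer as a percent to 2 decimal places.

9.55%

Real gross regional product 2014 = 3709.1/1.000 = 3709.10.
Real gross regional product 2017 = 4347.9/1.070 = 4063.46.
Change = 4063.46/3709.10 − 1 = 0.0955.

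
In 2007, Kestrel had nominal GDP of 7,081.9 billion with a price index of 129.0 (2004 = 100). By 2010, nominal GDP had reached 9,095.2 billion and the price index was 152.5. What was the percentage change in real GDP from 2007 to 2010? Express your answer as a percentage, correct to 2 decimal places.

Real GDP 2007 = 7081.9 / 1.290 = 5489.84.
Real GDP 2010 = 9095.2 / 1.525 = 5964.07.
Real growth = 5964.07 / 5489.84 − 1 = 0.0864.

8.64%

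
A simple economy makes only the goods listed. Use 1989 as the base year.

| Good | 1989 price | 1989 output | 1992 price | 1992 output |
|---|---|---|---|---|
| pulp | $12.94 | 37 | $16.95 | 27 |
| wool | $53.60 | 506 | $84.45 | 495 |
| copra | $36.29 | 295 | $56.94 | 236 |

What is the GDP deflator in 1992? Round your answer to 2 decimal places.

Nominal GDP 1992 = 16.95·27 + 84.45·495 + 56.94·236 = 55698.24.
Real GDP 1992 (at 1989 prices) = 12.94·27 + 53.60·495 + 36.29·236 = 35445.82.
Deflator = Nominal/Real × 100 = 55698.24/35445.82 × 100 = 157.136.

157.14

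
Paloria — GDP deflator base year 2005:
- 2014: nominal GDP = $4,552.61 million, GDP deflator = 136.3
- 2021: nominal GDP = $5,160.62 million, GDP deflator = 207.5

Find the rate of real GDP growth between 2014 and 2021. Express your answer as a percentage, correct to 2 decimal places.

-25.54%

Real GDP 2014 = 4552.61 / 1.363 = 3340.14.
Real GDP 2021 = 5160.62 / 2.075 = 2487.05.
Real growth = 2487.05 / 3340.14 − 1 = -0.2554.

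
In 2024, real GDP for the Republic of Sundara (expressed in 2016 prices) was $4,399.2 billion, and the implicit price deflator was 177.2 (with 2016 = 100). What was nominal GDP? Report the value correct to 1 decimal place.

$7,795.4 billion

Nominal GDP = Real × (implicit price deflator/100) = 4399.2 × 1.772 = 7795.38.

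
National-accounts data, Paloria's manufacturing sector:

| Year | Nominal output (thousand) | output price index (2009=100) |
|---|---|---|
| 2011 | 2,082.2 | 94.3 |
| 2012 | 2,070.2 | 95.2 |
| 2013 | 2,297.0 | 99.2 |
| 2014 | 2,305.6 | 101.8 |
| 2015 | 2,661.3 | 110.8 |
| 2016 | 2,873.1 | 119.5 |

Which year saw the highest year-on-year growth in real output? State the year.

2012: real = 2070.2/0.952 = 2174.58; growth vs 2011 (2208.06) = -1.52%.
2013: real = 2297.0/0.992 = 2315.52; growth vs 2012 (2174.58) = 6.48%.
2014: real = 2305.6/1.018 = 2264.83; growth vs 2013 (2315.52) = -2.19%.
2015: real = 2661.3/1.108 = 2401.90; growth vs 2014 (2264.83) = 6.05%.
2016: real = 2873.1/1.195 = 2404.27; growth vs 2015 (2401.90) = 0.10%.

2013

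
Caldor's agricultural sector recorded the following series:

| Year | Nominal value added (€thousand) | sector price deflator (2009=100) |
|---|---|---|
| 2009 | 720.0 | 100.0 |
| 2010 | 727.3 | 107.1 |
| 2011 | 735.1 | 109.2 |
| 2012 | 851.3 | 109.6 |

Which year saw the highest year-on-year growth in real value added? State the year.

2012

2010: real = 727.3/1.071 = 679.08; growth vs 2009 (720.00) = -5.68%.
2011: real = 735.1/1.092 = 673.17; growth vs 2010 (679.08) = -0.87%.
2012: real = 851.3/1.096 = 776.73; growth vs 2011 (673.17) = 15.38%.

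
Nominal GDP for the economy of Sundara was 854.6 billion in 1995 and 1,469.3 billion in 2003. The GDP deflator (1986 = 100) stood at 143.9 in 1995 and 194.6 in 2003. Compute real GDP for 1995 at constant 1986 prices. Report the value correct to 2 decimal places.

593.88 billion

Real GDP = Nominal / (GDP deflator/100) = 854.6 / 1.439 = 593.88.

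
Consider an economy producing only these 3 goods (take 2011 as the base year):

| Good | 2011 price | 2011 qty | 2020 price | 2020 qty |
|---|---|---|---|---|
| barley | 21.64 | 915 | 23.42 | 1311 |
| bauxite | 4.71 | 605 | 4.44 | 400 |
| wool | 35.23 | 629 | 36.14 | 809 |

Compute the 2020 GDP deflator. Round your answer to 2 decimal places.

Nominal GDP 2020 = 23.42·1311 + 4.44·400 + 36.14·809 = 61716.88.
Real GDP 2020 (at 2011 prices) = 21.64·1311 + 4.71·400 + 35.23·809 = 58755.11.
Deflator = Nominal/Real × 100 = 61716.88/58755.11 × 100 = 105.041.

105.04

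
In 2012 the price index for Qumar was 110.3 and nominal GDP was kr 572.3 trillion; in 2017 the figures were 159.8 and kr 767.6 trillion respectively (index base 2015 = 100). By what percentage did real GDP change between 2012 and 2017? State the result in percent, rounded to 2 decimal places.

Real GDP 2012 = 572.3 / 1.103 = 518.86.
Real GDP 2017 = 767.6 / 1.598 = 480.35.
Real growth = 480.35 / 518.86 − 1 = -0.0742.

-7.42%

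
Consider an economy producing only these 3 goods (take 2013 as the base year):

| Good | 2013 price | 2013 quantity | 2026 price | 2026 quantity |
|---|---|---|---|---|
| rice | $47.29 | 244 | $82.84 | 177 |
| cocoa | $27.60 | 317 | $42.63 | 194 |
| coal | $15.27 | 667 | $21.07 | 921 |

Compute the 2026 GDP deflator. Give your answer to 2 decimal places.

152.36

Nominal GDP 2026 = 82.84·177 + 42.63·194 + 21.07·921 = 42338.37.
Real GDP 2026 (at 2013 prices) = 47.29·177 + 27.60·194 + 15.27·921 = 27788.40.
Deflator = Nominal/Real × 100 = 42338.37/27788.40 × 100 = 152.360.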